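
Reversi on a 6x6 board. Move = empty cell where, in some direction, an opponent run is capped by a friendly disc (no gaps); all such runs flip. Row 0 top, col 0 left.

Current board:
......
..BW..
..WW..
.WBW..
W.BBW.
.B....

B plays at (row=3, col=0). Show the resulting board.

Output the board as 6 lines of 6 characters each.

Place B at (3,0); scan 8 dirs for brackets.
Dir NW: edge -> no flip
Dir N: first cell '.' (not opp) -> no flip
Dir NE: first cell '.' (not opp) -> no flip
Dir W: edge -> no flip
Dir E: opp run (3,1) capped by B -> flip
Dir SW: edge -> no flip
Dir S: opp run (4,0), next='.' -> no flip
Dir SE: first cell '.' (not opp) -> no flip
All flips: (3,1)

Answer: ......
..BW..
..WW..
BBBW..
W.BBW.
.B....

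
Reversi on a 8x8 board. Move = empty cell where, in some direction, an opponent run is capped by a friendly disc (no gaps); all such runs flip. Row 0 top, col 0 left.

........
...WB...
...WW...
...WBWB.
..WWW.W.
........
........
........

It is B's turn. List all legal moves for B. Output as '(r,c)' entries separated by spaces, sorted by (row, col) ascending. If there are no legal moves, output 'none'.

(0,2): no bracket -> illegal
(0,3): no bracket -> illegal
(0,4): no bracket -> illegal
(1,2): flips 2 -> legal
(1,5): no bracket -> illegal
(2,2): no bracket -> illegal
(2,5): no bracket -> illegal
(2,6): no bracket -> illegal
(3,1): no bracket -> illegal
(3,2): flips 2 -> legal
(3,7): no bracket -> illegal
(4,1): no bracket -> illegal
(4,5): no bracket -> illegal
(4,7): no bracket -> illegal
(5,1): no bracket -> illegal
(5,2): flips 1 -> legal
(5,3): no bracket -> illegal
(5,4): flips 1 -> legal
(5,5): no bracket -> illegal
(5,6): flips 1 -> legal
(5,7): no bracket -> illegal

Answer: (1,2) (3,2) (5,2) (5,4) (5,6)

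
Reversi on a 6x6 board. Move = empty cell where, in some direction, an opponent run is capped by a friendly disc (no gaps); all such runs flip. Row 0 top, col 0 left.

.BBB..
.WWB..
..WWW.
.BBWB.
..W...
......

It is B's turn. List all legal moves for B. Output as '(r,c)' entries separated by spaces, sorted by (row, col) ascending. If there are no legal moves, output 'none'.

Answer: (1,0) (1,4) (2,0) (2,1) (3,5) (4,3) (5,2) (5,3)

Derivation:
(0,0): no bracket -> illegal
(1,0): flips 2 -> legal
(1,4): flips 2 -> legal
(1,5): no bracket -> illegal
(2,0): flips 1 -> legal
(2,1): flips 2 -> legal
(2,5): no bracket -> illegal
(3,5): flips 1 -> legal
(4,1): no bracket -> illegal
(4,3): flips 2 -> legal
(4,4): no bracket -> illegal
(5,1): no bracket -> illegal
(5,2): flips 1 -> legal
(5,3): flips 1 -> legal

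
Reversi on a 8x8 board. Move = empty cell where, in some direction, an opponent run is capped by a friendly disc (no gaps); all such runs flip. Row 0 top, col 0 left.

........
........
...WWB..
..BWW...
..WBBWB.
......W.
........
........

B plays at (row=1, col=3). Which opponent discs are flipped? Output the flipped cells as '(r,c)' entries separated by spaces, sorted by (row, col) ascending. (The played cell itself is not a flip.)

Dir NW: first cell '.' (not opp) -> no flip
Dir N: first cell '.' (not opp) -> no flip
Dir NE: first cell '.' (not opp) -> no flip
Dir W: first cell '.' (not opp) -> no flip
Dir E: first cell '.' (not opp) -> no flip
Dir SW: first cell '.' (not opp) -> no flip
Dir S: opp run (2,3) (3,3) capped by B -> flip
Dir SE: opp run (2,4), next='.' -> no flip

Answer: (2,3) (3,3)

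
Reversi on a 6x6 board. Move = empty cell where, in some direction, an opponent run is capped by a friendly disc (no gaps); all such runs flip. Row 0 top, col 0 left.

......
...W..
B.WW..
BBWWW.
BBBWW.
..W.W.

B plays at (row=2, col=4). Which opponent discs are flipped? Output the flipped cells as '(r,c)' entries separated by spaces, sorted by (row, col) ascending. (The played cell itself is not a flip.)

Dir NW: opp run (1,3), next='.' -> no flip
Dir N: first cell '.' (not opp) -> no flip
Dir NE: first cell '.' (not opp) -> no flip
Dir W: opp run (2,3) (2,2), next='.' -> no flip
Dir E: first cell '.' (not opp) -> no flip
Dir SW: opp run (3,3) capped by B -> flip
Dir S: opp run (3,4) (4,4) (5,4), next=edge -> no flip
Dir SE: first cell '.' (not opp) -> no flip

Answer: (3,3)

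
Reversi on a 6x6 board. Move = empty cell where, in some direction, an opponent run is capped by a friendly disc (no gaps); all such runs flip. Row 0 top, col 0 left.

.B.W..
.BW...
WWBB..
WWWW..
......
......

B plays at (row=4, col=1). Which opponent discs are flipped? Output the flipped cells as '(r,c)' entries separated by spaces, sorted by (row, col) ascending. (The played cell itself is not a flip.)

Dir NW: opp run (3,0), next=edge -> no flip
Dir N: opp run (3,1) (2,1) capped by B -> flip
Dir NE: opp run (3,2) capped by B -> flip
Dir W: first cell '.' (not opp) -> no flip
Dir E: first cell '.' (not opp) -> no flip
Dir SW: first cell '.' (not opp) -> no flip
Dir S: first cell '.' (not opp) -> no flip
Dir SE: first cell '.' (not opp) -> no flip

Answer: (2,1) (3,1) (3,2)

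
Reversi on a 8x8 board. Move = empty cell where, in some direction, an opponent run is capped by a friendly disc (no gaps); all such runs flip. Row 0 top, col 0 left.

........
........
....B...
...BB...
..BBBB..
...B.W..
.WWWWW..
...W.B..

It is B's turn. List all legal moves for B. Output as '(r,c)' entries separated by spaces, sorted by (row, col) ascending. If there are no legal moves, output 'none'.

Answer: (6,6) (7,1)

Derivation:
(4,6): no bracket -> illegal
(5,0): no bracket -> illegal
(5,1): no bracket -> illegal
(5,2): no bracket -> illegal
(5,4): no bracket -> illegal
(5,6): no bracket -> illegal
(6,0): no bracket -> illegal
(6,6): flips 1 -> legal
(7,0): no bracket -> illegal
(7,1): flips 1 -> legal
(7,2): no bracket -> illegal
(7,4): no bracket -> illegal
(7,6): no bracket -> illegal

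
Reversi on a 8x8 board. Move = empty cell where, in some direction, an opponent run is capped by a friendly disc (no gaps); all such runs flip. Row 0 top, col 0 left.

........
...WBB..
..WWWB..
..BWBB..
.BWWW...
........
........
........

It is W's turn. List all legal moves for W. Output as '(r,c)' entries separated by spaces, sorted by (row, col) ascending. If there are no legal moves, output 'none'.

(0,3): no bracket -> illegal
(0,4): flips 1 -> legal
(0,5): flips 1 -> legal
(0,6): flips 1 -> legal
(1,6): flips 4 -> legal
(2,1): flips 1 -> legal
(2,6): flips 2 -> legal
(3,0): no bracket -> illegal
(3,1): flips 1 -> legal
(3,6): flips 2 -> legal
(4,0): flips 1 -> legal
(4,5): flips 1 -> legal
(4,6): flips 1 -> legal
(5,0): flips 2 -> legal
(5,1): no bracket -> illegal
(5,2): no bracket -> illegal

Answer: (0,4) (0,5) (0,6) (1,6) (2,1) (2,6) (3,1) (3,6) (4,0) (4,5) (4,6) (5,0)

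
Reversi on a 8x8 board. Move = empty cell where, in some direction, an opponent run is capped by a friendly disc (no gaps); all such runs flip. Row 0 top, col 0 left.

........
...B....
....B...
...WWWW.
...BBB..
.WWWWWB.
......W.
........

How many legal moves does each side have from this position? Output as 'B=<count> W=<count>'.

-- B to move --
(2,2): flips 1 -> legal
(2,3): flips 2 -> legal
(2,5): flips 2 -> legal
(2,6): flips 1 -> legal
(2,7): flips 1 -> legal
(3,2): no bracket -> illegal
(3,7): no bracket -> illegal
(4,0): no bracket -> illegal
(4,1): no bracket -> illegal
(4,2): flips 1 -> legal
(4,6): flips 1 -> legal
(4,7): no bracket -> illegal
(5,0): flips 5 -> legal
(5,7): no bracket -> illegal
(6,0): no bracket -> illegal
(6,1): flips 1 -> legal
(6,2): flips 1 -> legal
(6,3): flips 2 -> legal
(6,4): flips 1 -> legal
(6,5): flips 2 -> legal
(6,7): no bracket -> illegal
(7,5): no bracket -> illegal
(7,6): flips 1 -> legal
(7,7): flips 2 -> legal
B mobility = 15
-- W to move --
(0,2): flips 2 -> legal
(0,3): no bracket -> illegal
(0,4): no bracket -> illegal
(1,2): no bracket -> illegal
(1,4): flips 1 -> legal
(1,5): flips 1 -> legal
(2,2): no bracket -> illegal
(2,3): no bracket -> illegal
(2,5): no bracket -> illegal
(3,2): flips 1 -> legal
(4,2): no bracket -> illegal
(4,6): flips 1 -> legal
(4,7): no bracket -> illegal
(5,7): flips 1 -> legal
(6,5): no bracket -> illegal
(6,7): flips 2 -> legal
W mobility = 7

Answer: B=15 W=7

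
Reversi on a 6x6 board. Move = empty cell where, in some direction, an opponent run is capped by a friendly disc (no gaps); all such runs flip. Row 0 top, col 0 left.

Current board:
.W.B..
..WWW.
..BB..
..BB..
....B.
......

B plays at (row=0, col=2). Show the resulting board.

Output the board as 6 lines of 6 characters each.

Place B at (0,2); scan 8 dirs for brackets.
Dir NW: edge -> no flip
Dir N: edge -> no flip
Dir NE: edge -> no flip
Dir W: opp run (0,1), next='.' -> no flip
Dir E: first cell 'B' (not opp) -> no flip
Dir SW: first cell '.' (not opp) -> no flip
Dir S: opp run (1,2) capped by B -> flip
Dir SE: opp run (1,3), next='.' -> no flip
All flips: (1,2)

Answer: .WBB..
..BWW.
..BB..
..BB..
....B.
......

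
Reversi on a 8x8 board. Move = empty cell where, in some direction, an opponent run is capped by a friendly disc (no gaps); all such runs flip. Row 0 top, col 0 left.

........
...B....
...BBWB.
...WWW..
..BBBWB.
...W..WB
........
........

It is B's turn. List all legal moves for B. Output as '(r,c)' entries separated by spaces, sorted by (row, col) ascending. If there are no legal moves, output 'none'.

Answer: (1,6) (2,2) (5,5) (6,2) (6,3) (6,4) (6,6) (6,7)

Derivation:
(1,4): no bracket -> illegal
(1,5): no bracket -> illegal
(1,6): flips 2 -> legal
(2,2): flips 1 -> legal
(3,2): no bracket -> illegal
(3,6): no bracket -> illegal
(4,7): no bracket -> illegal
(5,2): no bracket -> illegal
(5,4): no bracket -> illegal
(5,5): flips 1 -> legal
(6,2): flips 1 -> legal
(6,3): flips 1 -> legal
(6,4): flips 1 -> legal
(6,5): no bracket -> illegal
(6,6): flips 1 -> legal
(6,7): flips 3 -> legal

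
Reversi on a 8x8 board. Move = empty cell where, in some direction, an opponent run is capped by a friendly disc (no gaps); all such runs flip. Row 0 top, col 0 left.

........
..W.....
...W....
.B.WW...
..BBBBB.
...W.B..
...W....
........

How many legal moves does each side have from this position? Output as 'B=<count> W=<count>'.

Answer: B=8 W=7

Derivation:
-- B to move --
(0,1): flips 3 -> legal
(0,2): no bracket -> illegal
(0,3): no bracket -> illegal
(1,1): no bracket -> illegal
(1,3): flips 2 -> legal
(1,4): no bracket -> illegal
(2,1): no bracket -> illegal
(2,2): flips 1 -> legal
(2,4): flips 2 -> legal
(2,5): flips 1 -> legal
(3,2): no bracket -> illegal
(3,5): no bracket -> illegal
(5,2): no bracket -> illegal
(5,4): no bracket -> illegal
(6,2): flips 1 -> legal
(6,4): flips 1 -> legal
(7,2): no bracket -> illegal
(7,3): flips 2 -> legal
(7,4): no bracket -> illegal
B mobility = 8
-- W to move --
(2,0): flips 2 -> legal
(2,1): no bracket -> illegal
(2,2): no bracket -> illegal
(3,0): no bracket -> illegal
(3,2): no bracket -> illegal
(3,5): flips 1 -> legal
(3,6): no bracket -> illegal
(3,7): no bracket -> illegal
(4,0): no bracket -> illegal
(4,1): no bracket -> illegal
(4,7): no bracket -> illegal
(5,1): flips 1 -> legal
(5,2): flips 1 -> legal
(5,4): flips 1 -> legal
(5,6): flips 1 -> legal
(5,7): no bracket -> illegal
(6,4): no bracket -> illegal
(6,5): no bracket -> illegal
(6,6): flips 2 -> legal
W mobility = 7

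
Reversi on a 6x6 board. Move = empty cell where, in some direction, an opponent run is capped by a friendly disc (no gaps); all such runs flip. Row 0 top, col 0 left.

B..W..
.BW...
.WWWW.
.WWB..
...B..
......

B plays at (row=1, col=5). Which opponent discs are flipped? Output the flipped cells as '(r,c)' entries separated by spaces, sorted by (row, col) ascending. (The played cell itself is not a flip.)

Dir NW: first cell '.' (not opp) -> no flip
Dir N: first cell '.' (not opp) -> no flip
Dir NE: edge -> no flip
Dir W: first cell '.' (not opp) -> no flip
Dir E: edge -> no flip
Dir SW: opp run (2,4) capped by B -> flip
Dir S: first cell '.' (not opp) -> no flip
Dir SE: edge -> no flip

Answer: (2,4)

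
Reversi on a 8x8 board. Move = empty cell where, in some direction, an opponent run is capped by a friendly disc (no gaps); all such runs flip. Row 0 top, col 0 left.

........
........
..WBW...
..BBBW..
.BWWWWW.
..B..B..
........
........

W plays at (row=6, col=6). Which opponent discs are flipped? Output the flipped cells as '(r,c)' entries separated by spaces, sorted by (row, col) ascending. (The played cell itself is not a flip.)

Answer: (5,5)

Derivation:
Dir NW: opp run (5,5) capped by W -> flip
Dir N: first cell '.' (not opp) -> no flip
Dir NE: first cell '.' (not opp) -> no flip
Dir W: first cell '.' (not opp) -> no flip
Dir E: first cell '.' (not opp) -> no flip
Dir SW: first cell '.' (not opp) -> no flip
Dir S: first cell '.' (not opp) -> no flip
Dir SE: first cell '.' (not opp) -> no flip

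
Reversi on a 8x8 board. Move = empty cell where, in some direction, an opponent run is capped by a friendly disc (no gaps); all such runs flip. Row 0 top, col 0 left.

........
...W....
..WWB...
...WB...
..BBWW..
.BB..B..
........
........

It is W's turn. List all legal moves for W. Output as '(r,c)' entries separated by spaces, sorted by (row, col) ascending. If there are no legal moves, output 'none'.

Answer: (1,4) (1,5) (2,5) (3,5) (4,1) (5,3) (6,0) (6,5) (6,6)

Derivation:
(1,4): flips 2 -> legal
(1,5): flips 1 -> legal
(2,5): flips 1 -> legal
(3,1): no bracket -> illegal
(3,2): no bracket -> illegal
(3,5): flips 2 -> legal
(4,0): no bracket -> illegal
(4,1): flips 2 -> legal
(4,6): no bracket -> illegal
(5,0): no bracket -> illegal
(5,3): flips 1 -> legal
(5,4): no bracket -> illegal
(5,6): no bracket -> illegal
(6,0): flips 2 -> legal
(6,1): no bracket -> illegal
(6,2): no bracket -> illegal
(6,3): no bracket -> illegal
(6,4): no bracket -> illegal
(6,5): flips 1 -> legal
(6,6): flips 1 -> legal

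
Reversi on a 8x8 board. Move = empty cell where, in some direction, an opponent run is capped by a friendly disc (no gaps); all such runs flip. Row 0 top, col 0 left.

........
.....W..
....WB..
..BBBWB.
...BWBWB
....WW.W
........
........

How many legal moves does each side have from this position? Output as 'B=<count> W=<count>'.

Answer: B=10 W=7

Derivation:
-- B to move --
(0,4): no bracket -> illegal
(0,5): flips 1 -> legal
(0,6): flips 2 -> legal
(1,3): no bracket -> illegal
(1,4): flips 1 -> legal
(1,6): no bracket -> illegal
(2,3): flips 1 -> legal
(2,6): no bracket -> illegal
(3,7): no bracket -> illegal
(5,3): no bracket -> illegal
(5,6): flips 1 -> legal
(6,3): flips 1 -> legal
(6,4): flips 2 -> legal
(6,5): flips 2 -> legal
(6,6): flips 2 -> legal
(6,7): flips 1 -> legal
B mobility = 10
-- W to move --
(1,4): no bracket -> illegal
(1,6): no bracket -> illegal
(2,1): flips 2 -> legal
(2,2): flips 1 -> legal
(2,3): no bracket -> illegal
(2,6): flips 2 -> legal
(2,7): flips 2 -> legal
(3,1): flips 3 -> legal
(3,7): flips 2 -> legal
(4,1): no bracket -> illegal
(4,2): flips 2 -> legal
(5,2): no bracket -> illegal
(5,3): no bracket -> illegal
(5,6): no bracket -> illegal
W mobility = 7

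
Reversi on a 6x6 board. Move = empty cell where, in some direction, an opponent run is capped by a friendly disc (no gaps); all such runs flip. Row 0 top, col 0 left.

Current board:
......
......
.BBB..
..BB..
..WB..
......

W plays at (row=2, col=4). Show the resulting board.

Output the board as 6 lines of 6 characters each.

Answer: ......
......
.BBBW.
..BW..
..WB..
......

Derivation:
Place W at (2,4); scan 8 dirs for brackets.
Dir NW: first cell '.' (not opp) -> no flip
Dir N: first cell '.' (not opp) -> no flip
Dir NE: first cell '.' (not opp) -> no flip
Dir W: opp run (2,3) (2,2) (2,1), next='.' -> no flip
Dir E: first cell '.' (not opp) -> no flip
Dir SW: opp run (3,3) capped by W -> flip
Dir S: first cell '.' (not opp) -> no flip
Dir SE: first cell '.' (not opp) -> no flip
All flips: (3,3)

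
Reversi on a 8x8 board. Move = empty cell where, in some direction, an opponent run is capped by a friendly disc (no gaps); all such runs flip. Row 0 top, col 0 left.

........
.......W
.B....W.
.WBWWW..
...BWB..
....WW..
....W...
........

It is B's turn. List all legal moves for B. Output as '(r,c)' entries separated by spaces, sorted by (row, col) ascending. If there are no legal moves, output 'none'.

(0,6): no bracket -> illegal
(0,7): no bracket -> illegal
(1,5): no bracket -> illegal
(1,6): no bracket -> illegal
(2,0): no bracket -> illegal
(2,2): no bracket -> illegal
(2,3): flips 2 -> legal
(2,4): no bracket -> illegal
(2,5): flips 2 -> legal
(2,7): no bracket -> illegal
(3,0): flips 1 -> legal
(3,6): flips 3 -> legal
(3,7): no bracket -> illegal
(4,0): no bracket -> illegal
(4,1): flips 1 -> legal
(4,2): no bracket -> illegal
(4,6): no bracket -> illegal
(5,3): no bracket -> illegal
(5,6): no bracket -> illegal
(6,3): flips 1 -> legal
(6,5): flips 2 -> legal
(6,6): no bracket -> illegal
(7,3): no bracket -> illegal
(7,4): no bracket -> illegal
(7,5): no bracket -> illegal

Answer: (2,3) (2,5) (3,0) (3,6) (4,1) (6,3) (6,5)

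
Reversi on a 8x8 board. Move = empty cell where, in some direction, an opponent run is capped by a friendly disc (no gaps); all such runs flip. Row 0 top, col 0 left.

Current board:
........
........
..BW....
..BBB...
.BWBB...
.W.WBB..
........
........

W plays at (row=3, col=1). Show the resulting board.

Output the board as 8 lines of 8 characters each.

Answer: ........
........
..BW....
.WBBB...
.WWBB...
.W.WBB..
........
........

Derivation:
Place W at (3,1); scan 8 dirs for brackets.
Dir NW: first cell '.' (not opp) -> no flip
Dir N: first cell '.' (not opp) -> no flip
Dir NE: opp run (2,2), next='.' -> no flip
Dir W: first cell '.' (not opp) -> no flip
Dir E: opp run (3,2) (3,3) (3,4), next='.' -> no flip
Dir SW: first cell '.' (not opp) -> no flip
Dir S: opp run (4,1) capped by W -> flip
Dir SE: first cell 'W' (not opp) -> no flip
All flips: (4,1)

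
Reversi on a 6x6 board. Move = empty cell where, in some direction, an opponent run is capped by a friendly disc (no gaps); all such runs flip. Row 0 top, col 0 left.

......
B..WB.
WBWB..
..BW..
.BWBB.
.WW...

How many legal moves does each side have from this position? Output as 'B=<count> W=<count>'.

-- B to move --
(0,2): no bracket -> illegal
(0,3): flips 1 -> legal
(0,4): no bracket -> illegal
(1,1): flips 2 -> legal
(1,2): flips 2 -> legal
(2,4): no bracket -> illegal
(3,0): flips 1 -> legal
(3,1): no bracket -> illegal
(3,4): flips 1 -> legal
(4,0): no bracket -> illegal
(5,0): no bracket -> illegal
(5,3): no bracket -> illegal
B mobility = 5
-- W to move --
(0,0): flips 1 -> legal
(0,1): no bracket -> illegal
(0,3): no bracket -> illegal
(0,4): no bracket -> illegal
(0,5): no bracket -> illegal
(1,1): no bracket -> illegal
(1,2): no bracket -> illegal
(1,5): flips 1 -> legal
(2,4): flips 1 -> legal
(2,5): no bracket -> illegal
(3,0): flips 1 -> legal
(3,1): flips 2 -> legal
(3,4): flips 1 -> legal
(3,5): no bracket -> illegal
(4,0): flips 1 -> legal
(4,5): flips 2 -> legal
(5,0): no bracket -> illegal
(5,3): flips 1 -> legal
(5,4): no bracket -> illegal
(5,5): flips 1 -> legal
W mobility = 10

Answer: B=5 W=10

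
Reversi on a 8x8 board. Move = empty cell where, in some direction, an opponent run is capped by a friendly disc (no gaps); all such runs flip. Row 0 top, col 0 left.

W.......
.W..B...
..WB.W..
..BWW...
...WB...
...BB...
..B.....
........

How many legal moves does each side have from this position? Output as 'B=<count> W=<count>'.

Answer: B=7 W=12

Derivation:
-- B to move --
(0,1): no bracket -> illegal
(0,2): no bracket -> illegal
(1,0): no bracket -> illegal
(1,2): flips 1 -> legal
(1,3): no bracket -> illegal
(1,5): no bracket -> illegal
(1,6): no bracket -> illegal
(2,0): no bracket -> illegal
(2,1): flips 1 -> legal
(2,4): flips 1 -> legal
(2,6): no bracket -> illegal
(3,1): no bracket -> illegal
(3,5): flips 2 -> legal
(3,6): flips 1 -> legal
(4,2): flips 1 -> legal
(4,5): flips 1 -> legal
(5,2): no bracket -> illegal
B mobility = 7
-- W to move --
(0,3): flips 1 -> legal
(0,4): no bracket -> illegal
(0,5): no bracket -> illegal
(1,2): flips 1 -> legal
(1,3): flips 1 -> legal
(1,5): no bracket -> illegal
(2,1): flips 1 -> legal
(2,4): flips 1 -> legal
(3,1): flips 1 -> legal
(3,5): no bracket -> illegal
(4,1): no bracket -> illegal
(4,2): flips 1 -> legal
(4,5): flips 1 -> legal
(5,1): no bracket -> illegal
(5,2): no bracket -> illegal
(5,5): flips 1 -> legal
(6,1): no bracket -> illegal
(6,3): flips 1 -> legal
(6,4): flips 2 -> legal
(6,5): flips 1 -> legal
(7,1): no bracket -> illegal
(7,2): no bracket -> illegal
(7,3): no bracket -> illegal
W mobility = 12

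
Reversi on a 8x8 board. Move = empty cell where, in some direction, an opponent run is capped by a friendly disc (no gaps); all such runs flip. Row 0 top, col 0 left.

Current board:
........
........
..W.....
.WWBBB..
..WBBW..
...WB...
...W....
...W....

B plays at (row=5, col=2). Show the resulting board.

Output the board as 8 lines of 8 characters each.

Place B at (5,2); scan 8 dirs for brackets.
Dir NW: first cell '.' (not opp) -> no flip
Dir N: opp run (4,2) (3,2) (2,2), next='.' -> no flip
Dir NE: first cell 'B' (not opp) -> no flip
Dir W: first cell '.' (not opp) -> no flip
Dir E: opp run (5,3) capped by B -> flip
Dir SW: first cell '.' (not opp) -> no flip
Dir S: first cell '.' (not opp) -> no flip
Dir SE: opp run (6,3), next='.' -> no flip
All flips: (5,3)

Answer: ........
........
..W.....
.WWBBB..
..WBBW..
..BBB...
...W....
...W....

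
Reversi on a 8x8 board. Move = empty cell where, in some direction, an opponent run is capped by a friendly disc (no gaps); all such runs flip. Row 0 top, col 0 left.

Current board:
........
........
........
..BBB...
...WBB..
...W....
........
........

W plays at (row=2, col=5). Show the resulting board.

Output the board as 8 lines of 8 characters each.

Answer: ........
........
.....W..
..BBW...
...WBB..
...W....
........
........

Derivation:
Place W at (2,5); scan 8 dirs for brackets.
Dir NW: first cell '.' (not opp) -> no flip
Dir N: first cell '.' (not opp) -> no flip
Dir NE: first cell '.' (not opp) -> no flip
Dir W: first cell '.' (not opp) -> no flip
Dir E: first cell '.' (not opp) -> no flip
Dir SW: opp run (3,4) capped by W -> flip
Dir S: first cell '.' (not opp) -> no flip
Dir SE: first cell '.' (not opp) -> no flip
All flips: (3,4)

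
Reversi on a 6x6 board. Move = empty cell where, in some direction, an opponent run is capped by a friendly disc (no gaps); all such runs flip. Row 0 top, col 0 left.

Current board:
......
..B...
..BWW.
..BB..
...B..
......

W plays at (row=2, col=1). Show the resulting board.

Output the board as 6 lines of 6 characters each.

Answer: ......
..B...
.WWWW.
..BB..
...B..
......

Derivation:
Place W at (2,1); scan 8 dirs for brackets.
Dir NW: first cell '.' (not opp) -> no flip
Dir N: first cell '.' (not opp) -> no flip
Dir NE: opp run (1,2), next='.' -> no flip
Dir W: first cell '.' (not opp) -> no flip
Dir E: opp run (2,2) capped by W -> flip
Dir SW: first cell '.' (not opp) -> no flip
Dir S: first cell '.' (not opp) -> no flip
Dir SE: opp run (3,2) (4,3), next='.' -> no flip
All flips: (2,2)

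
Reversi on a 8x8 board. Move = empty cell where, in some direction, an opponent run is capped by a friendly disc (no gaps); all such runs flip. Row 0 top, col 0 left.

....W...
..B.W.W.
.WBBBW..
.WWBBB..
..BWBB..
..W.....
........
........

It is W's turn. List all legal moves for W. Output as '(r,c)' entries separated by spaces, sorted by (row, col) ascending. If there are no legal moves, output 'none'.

(0,1): no bracket -> illegal
(0,2): flips 2 -> legal
(0,3): flips 1 -> legal
(1,1): no bracket -> illegal
(1,3): flips 3 -> legal
(1,5): no bracket -> illegal
(2,6): no bracket -> illegal
(3,6): flips 3 -> legal
(4,1): flips 1 -> legal
(4,6): flips 2 -> legal
(5,1): no bracket -> illegal
(5,3): flips 1 -> legal
(5,4): flips 3 -> legal
(5,5): flips 2 -> legal
(5,6): no bracket -> illegal

Answer: (0,2) (0,3) (1,3) (3,6) (4,1) (4,6) (5,3) (5,4) (5,5)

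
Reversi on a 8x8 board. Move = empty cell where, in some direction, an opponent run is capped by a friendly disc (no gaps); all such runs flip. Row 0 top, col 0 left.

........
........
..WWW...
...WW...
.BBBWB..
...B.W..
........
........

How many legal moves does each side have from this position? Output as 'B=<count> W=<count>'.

-- B to move --
(1,1): no bracket -> illegal
(1,2): flips 2 -> legal
(1,3): flips 2 -> legal
(1,4): no bracket -> illegal
(1,5): flips 2 -> legal
(2,1): no bracket -> illegal
(2,5): flips 1 -> legal
(3,1): no bracket -> illegal
(3,2): no bracket -> illegal
(3,5): flips 1 -> legal
(4,6): no bracket -> illegal
(5,4): no bracket -> illegal
(5,6): no bracket -> illegal
(6,4): no bracket -> illegal
(6,5): flips 1 -> legal
(6,6): no bracket -> illegal
B mobility = 6
-- W to move --
(3,0): no bracket -> illegal
(3,1): no bracket -> illegal
(3,2): no bracket -> illegal
(3,5): flips 1 -> legal
(3,6): no bracket -> illegal
(4,0): flips 3 -> legal
(4,6): flips 1 -> legal
(5,0): no bracket -> illegal
(5,1): flips 1 -> legal
(5,2): flips 1 -> legal
(5,4): no bracket -> illegal
(5,6): flips 1 -> legal
(6,2): flips 1 -> legal
(6,3): flips 2 -> legal
(6,4): no bracket -> illegal
W mobility = 8

Answer: B=6 W=8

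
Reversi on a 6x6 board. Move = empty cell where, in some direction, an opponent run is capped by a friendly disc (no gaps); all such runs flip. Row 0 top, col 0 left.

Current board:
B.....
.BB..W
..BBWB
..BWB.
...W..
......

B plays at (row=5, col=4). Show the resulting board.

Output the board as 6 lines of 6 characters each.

Answer: B.....
.BB..W
..BBWB
..BWB.
...B..
....B.

Derivation:
Place B at (5,4); scan 8 dirs for brackets.
Dir NW: opp run (4,3) capped by B -> flip
Dir N: first cell '.' (not opp) -> no flip
Dir NE: first cell '.' (not opp) -> no flip
Dir W: first cell '.' (not opp) -> no flip
Dir E: first cell '.' (not opp) -> no flip
Dir SW: edge -> no flip
Dir S: edge -> no flip
Dir SE: edge -> no flip
All flips: (4,3)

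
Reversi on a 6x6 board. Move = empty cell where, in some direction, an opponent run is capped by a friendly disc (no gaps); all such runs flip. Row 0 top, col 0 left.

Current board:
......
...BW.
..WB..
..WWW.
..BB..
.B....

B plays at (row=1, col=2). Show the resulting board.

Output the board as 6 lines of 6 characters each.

Answer: ......
..BBW.
..BB..
..BWW.
..BB..
.B....

Derivation:
Place B at (1,2); scan 8 dirs for brackets.
Dir NW: first cell '.' (not opp) -> no flip
Dir N: first cell '.' (not opp) -> no flip
Dir NE: first cell '.' (not opp) -> no flip
Dir W: first cell '.' (not opp) -> no flip
Dir E: first cell 'B' (not opp) -> no flip
Dir SW: first cell '.' (not opp) -> no flip
Dir S: opp run (2,2) (3,2) capped by B -> flip
Dir SE: first cell 'B' (not opp) -> no flip
All flips: (2,2) (3,2)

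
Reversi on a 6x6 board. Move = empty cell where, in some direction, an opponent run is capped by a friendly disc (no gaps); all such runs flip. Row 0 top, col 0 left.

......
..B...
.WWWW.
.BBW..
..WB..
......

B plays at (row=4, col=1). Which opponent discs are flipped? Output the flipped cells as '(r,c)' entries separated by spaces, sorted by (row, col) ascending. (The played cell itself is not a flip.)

Dir NW: first cell '.' (not opp) -> no flip
Dir N: first cell 'B' (not opp) -> no flip
Dir NE: first cell 'B' (not opp) -> no flip
Dir W: first cell '.' (not opp) -> no flip
Dir E: opp run (4,2) capped by B -> flip
Dir SW: first cell '.' (not opp) -> no flip
Dir S: first cell '.' (not opp) -> no flip
Dir SE: first cell '.' (not opp) -> no flip

Answer: (4,2)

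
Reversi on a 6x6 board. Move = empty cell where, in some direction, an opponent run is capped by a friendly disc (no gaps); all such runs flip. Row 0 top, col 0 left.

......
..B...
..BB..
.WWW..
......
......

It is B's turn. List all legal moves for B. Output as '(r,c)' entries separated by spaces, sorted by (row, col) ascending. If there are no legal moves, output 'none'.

(2,0): no bracket -> illegal
(2,1): no bracket -> illegal
(2,4): no bracket -> illegal
(3,0): no bracket -> illegal
(3,4): no bracket -> illegal
(4,0): flips 1 -> legal
(4,1): flips 1 -> legal
(4,2): flips 1 -> legal
(4,3): flips 1 -> legal
(4,4): flips 1 -> legal

Answer: (4,0) (4,1) (4,2) (4,3) (4,4)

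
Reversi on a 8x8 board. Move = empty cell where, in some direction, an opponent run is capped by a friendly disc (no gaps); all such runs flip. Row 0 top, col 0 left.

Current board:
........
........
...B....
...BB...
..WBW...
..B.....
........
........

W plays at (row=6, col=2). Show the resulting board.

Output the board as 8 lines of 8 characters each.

Answer: ........
........
...B....
...BB...
..WBW...
..W.....
..W.....
........

Derivation:
Place W at (6,2); scan 8 dirs for brackets.
Dir NW: first cell '.' (not opp) -> no flip
Dir N: opp run (5,2) capped by W -> flip
Dir NE: first cell '.' (not opp) -> no flip
Dir W: first cell '.' (not opp) -> no flip
Dir E: first cell '.' (not opp) -> no flip
Dir SW: first cell '.' (not opp) -> no flip
Dir S: first cell '.' (not opp) -> no flip
Dir SE: first cell '.' (not opp) -> no flip
All flips: (5,2)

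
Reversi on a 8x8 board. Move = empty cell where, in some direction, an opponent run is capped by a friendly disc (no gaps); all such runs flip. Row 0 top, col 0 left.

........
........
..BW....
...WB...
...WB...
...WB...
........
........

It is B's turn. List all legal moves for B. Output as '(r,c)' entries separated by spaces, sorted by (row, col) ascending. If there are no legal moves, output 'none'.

Answer: (1,2) (2,4) (3,2) (4,2) (5,2) (6,2)

Derivation:
(1,2): flips 1 -> legal
(1,3): no bracket -> illegal
(1,4): no bracket -> illegal
(2,4): flips 1 -> legal
(3,2): flips 2 -> legal
(4,2): flips 1 -> legal
(5,2): flips 2 -> legal
(6,2): flips 1 -> legal
(6,3): no bracket -> illegal
(6,4): no bracket -> illegal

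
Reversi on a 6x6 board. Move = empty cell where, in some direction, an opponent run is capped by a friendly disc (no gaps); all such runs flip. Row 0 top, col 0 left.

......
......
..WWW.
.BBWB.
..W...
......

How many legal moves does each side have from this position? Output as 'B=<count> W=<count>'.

Answer: B=5 W=7

Derivation:
-- B to move --
(1,1): no bracket -> illegal
(1,2): flips 2 -> legal
(1,3): flips 1 -> legal
(1,4): flips 2 -> legal
(1,5): no bracket -> illegal
(2,1): no bracket -> illegal
(2,5): no bracket -> illegal
(3,5): no bracket -> illegal
(4,1): no bracket -> illegal
(4,3): no bracket -> illegal
(4,4): no bracket -> illegal
(5,1): no bracket -> illegal
(5,2): flips 1 -> legal
(5,3): flips 1 -> legal
B mobility = 5
-- W to move --
(2,0): flips 1 -> legal
(2,1): no bracket -> illegal
(2,5): no bracket -> illegal
(3,0): flips 2 -> legal
(3,5): flips 1 -> legal
(4,0): flips 1 -> legal
(4,1): flips 1 -> legal
(4,3): no bracket -> illegal
(4,4): flips 1 -> legal
(4,5): flips 1 -> legal
W mobility = 7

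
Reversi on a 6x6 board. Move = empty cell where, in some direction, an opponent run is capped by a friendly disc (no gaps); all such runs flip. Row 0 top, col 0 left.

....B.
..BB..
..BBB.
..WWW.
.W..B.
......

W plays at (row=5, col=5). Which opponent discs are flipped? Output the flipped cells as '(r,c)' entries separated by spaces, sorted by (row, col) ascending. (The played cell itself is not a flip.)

Dir NW: opp run (4,4) capped by W -> flip
Dir N: first cell '.' (not opp) -> no flip
Dir NE: edge -> no flip
Dir W: first cell '.' (not opp) -> no flip
Dir E: edge -> no flip
Dir SW: edge -> no flip
Dir S: edge -> no flip
Dir SE: edge -> no flip

Answer: (4,4)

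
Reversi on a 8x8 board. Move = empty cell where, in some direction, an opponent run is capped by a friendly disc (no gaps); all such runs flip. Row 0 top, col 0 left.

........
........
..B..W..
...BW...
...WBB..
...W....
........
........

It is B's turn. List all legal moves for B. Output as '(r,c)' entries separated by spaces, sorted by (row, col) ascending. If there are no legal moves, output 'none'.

Answer: (2,3) (2,4) (3,5) (4,2) (6,2) (6,3)

Derivation:
(1,4): no bracket -> illegal
(1,5): no bracket -> illegal
(1,6): no bracket -> illegal
(2,3): flips 1 -> legal
(2,4): flips 1 -> legal
(2,6): no bracket -> illegal
(3,2): no bracket -> illegal
(3,5): flips 1 -> legal
(3,6): no bracket -> illegal
(4,2): flips 1 -> legal
(5,2): no bracket -> illegal
(5,4): no bracket -> illegal
(6,2): flips 1 -> legal
(6,3): flips 2 -> legal
(6,4): no bracket -> illegal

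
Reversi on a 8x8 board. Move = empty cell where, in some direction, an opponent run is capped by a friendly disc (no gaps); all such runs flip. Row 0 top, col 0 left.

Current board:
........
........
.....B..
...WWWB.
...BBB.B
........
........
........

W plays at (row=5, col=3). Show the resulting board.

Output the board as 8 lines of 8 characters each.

Place W at (5,3); scan 8 dirs for brackets.
Dir NW: first cell '.' (not opp) -> no flip
Dir N: opp run (4,3) capped by W -> flip
Dir NE: opp run (4,4) capped by W -> flip
Dir W: first cell '.' (not opp) -> no flip
Dir E: first cell '.' (not opp) -> no flip
Dir SW: first cell '.' (not opp) -> no flip
Dir S: first cell '.' (not opp) -> no flip
Dir SE: first cell '.' (not opp) -> no flip
All flips: (4,3) (4,4)

Answer: ........
........
.....B..
...WWWB.
...WWB.B
...W....
........
........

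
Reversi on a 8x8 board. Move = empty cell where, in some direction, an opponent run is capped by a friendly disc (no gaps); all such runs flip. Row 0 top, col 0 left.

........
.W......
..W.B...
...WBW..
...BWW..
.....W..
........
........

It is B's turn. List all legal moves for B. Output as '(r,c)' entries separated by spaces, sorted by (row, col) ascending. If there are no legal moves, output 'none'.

Answer: (2,3) (3,2) (3,6) (4,2) (4,6) (5,4) (5,6)

Derivation:
(0,0): no bracket -> illegal
(0,1): no bracket -> illegal
(0,2): no bracket -> illegal
(1,0): no bracket -> illegal
(1,2): no bracket -> illegal
(1,3): no bracket -> illegal
(2,0): no bracket -> illegal
(2,1): no bracket -> illegal
(2,3): flips 1 -> legal
(2,5): no bracket -> illegal
(2,6): no bracket -> illegal
(3,1): no bracket -> illegal
(3,2): flips 1 -> legal
(3,6): flips 1 -> legal
(4,2): flips 1 -> legal
(4,6): flips 3 -> legal
(5,3): no bracket -> illegal
(5,4): flips 1 -> legal
(5,6): flips 1 -> legal
(6,4): no bracket -> illegal
(6,5): no bracket -> illegal
(6,6): no bracket -> illegal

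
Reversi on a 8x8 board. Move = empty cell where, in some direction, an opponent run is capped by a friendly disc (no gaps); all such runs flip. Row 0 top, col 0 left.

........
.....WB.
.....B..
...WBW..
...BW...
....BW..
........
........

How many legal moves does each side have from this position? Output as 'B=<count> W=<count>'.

Answer: B=7 W=5

Derivation:
-- B to move --
(0,4): no bracket -> illegal
(0,5): flips 1 -> legal
(0,6): no bracket -> illegal
(1,4): flips 1 -> legal
(2,2): no bracket -> illegal
(2,3): flips 1 -> legal
(2,4): no bracket -> illegal
(2,6): no bracket -> illegal
(3,2): flips 1 -> legal
(3,6): flips 1 -> legal
(4,2): no bracket -> illegal
(4,5): flips 2 -> legal
(4,6): no bracket -> illegal
(5,3): no bracket -> illegal
(5,6): flips 1 -> legal
(6,4): no bracket -> illegal
(6,5): no bracket -> illegal
(6,6): no bracket -> illegal
B mobility = 7
-- W to move --
(0,5): no bracket -> illegal
(0,6): no bracket -> illegal
(0,7): no bracket -> illegal
(1,4): no bracket -> illegal
(1,7): flips 1 -> legal
(2,3): no bracket -> illegal
(2,4): flips 1 -> legal
(2,6): no bracket -> illegal
(2,7): no bracket -> illegal
(3,2): no bracket -> illegal
(3,6): no bracket -> illegal
(4,2): flips 1 -> legal
(4,5): no bracket -> illegal
(5,2): no bracket -> illegal
(5,3): flips 2 -> legal
(6,3): no bracket -> illegal
(6,4): flips 1 -> legal
(6,5): no bracket -> illegal
W mobility = 5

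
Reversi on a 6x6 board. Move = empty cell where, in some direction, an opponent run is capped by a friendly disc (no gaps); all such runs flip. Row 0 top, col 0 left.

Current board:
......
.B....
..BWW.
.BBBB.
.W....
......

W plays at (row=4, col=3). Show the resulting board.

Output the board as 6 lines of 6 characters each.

Answer: ......
.B....
..BWW.
.BBWB.
.W.W..
......

Derivation:
Place W at (4,3); scan 8 dirs for brackets.
Dir NW: opp run (3,2), next='.' -> no flip
Dir N: opp run (3,3) capped by W -> flip
Dir NE: opp run (3,4), next='.' -> no flip
Dir W: first cell '.' (not opp) -> no flip
Dir E: first cell '.' (not opp) -> no flip
Dir SW: first cell '.' (not opp) -> no flip
Dir S: first cell '.' (not opp) -> no flip
Dir SE: first cell '.' (not opp) -> no flip
All flips: (3,3)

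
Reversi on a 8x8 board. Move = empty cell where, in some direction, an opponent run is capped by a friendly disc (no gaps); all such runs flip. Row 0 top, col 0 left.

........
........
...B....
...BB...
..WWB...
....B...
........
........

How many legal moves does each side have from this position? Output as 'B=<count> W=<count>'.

-- B to move --
(3,1): no bracket -> illegal
(3,2): flips 1 -> legal
(4,1): flips 2 -> legal
(5,1): flips 1 -> legal
(5,2): flips 1 -> legal
(5,3): flips 1 -> legal
B mobility = 5
-- W to move --
(1,2): no bracket -> illegal
(1,3): flips 2 -> legal
(1,4): no bracket -> illegal
(2,2): no bracket -> illegal
(2,4): flips 1 -> legal
(2,5): flips 1 -> legal
(3,2): no bracket -> illegal
(3,5): no bracket -> illegal
(4,5): flips 1 -> legal
(5,3): no bracket -> illegal
(5,5): no bracket -> illegal
(6,3): no bracket -> illegal
(6,4): no bracket -> illegal
(6,5): flips 1 -> legal
W mobility = 5

Answer: B=5 W=5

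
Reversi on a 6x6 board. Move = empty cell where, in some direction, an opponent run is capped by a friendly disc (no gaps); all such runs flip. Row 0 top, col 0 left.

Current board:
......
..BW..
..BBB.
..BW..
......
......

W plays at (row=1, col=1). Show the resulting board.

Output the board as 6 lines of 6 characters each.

Answer: ......
.WWW..
..WBB.
..BW..
......
......

Derivation:
Place W at (1,1); scan 8 dirs for brackets.
Dir NW: first cell '.' (not opp) -> no flip
Dir N: first cell '.' (not opp) -> no flip
Dir NE: first cell '.' (not opp) -> no flip
Dir W: first cell '.' (not opp) -> no flip
Dir E: opp run (1,2) capped by W -> flip
Dir SW: first cell '.' (not opp) -> no flip
Dir S: first cell '.' (not opp) -> no flip
Dir SE: opp run (2,2) capped by W -> flip
All flips: (1,2) (2,2)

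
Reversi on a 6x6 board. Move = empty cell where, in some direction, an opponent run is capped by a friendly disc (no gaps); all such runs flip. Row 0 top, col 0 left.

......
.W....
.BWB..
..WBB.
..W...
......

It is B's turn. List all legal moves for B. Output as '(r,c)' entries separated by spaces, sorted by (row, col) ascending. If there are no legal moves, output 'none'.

(0,0): flips 2 -> legal
(0,1): flips 1 -> legal
(0,2): no bracket -> illegal
(1,0): no bracket -> illegal
(1,2): no bracket -> illegal
(1,3): no bracket -> illegal
(2,0): no bracket -> illegal
(3,1): flips 1 -> legal
(4,1): flips 1 -> legal
(4,3): flips 1 -> legal
(5,1): flips 1 -> legal
(5,2): no bracket -> illegal
(5,3): no bracket -> illegal

Answer: (0,0) (0,1) (3,1) (4,1) (4,3) (5,1)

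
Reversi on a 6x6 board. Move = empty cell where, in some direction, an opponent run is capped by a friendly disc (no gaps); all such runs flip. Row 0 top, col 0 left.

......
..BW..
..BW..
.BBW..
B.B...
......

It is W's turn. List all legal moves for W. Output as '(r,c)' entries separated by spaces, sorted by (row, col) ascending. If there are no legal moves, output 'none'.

(0,1): flips 1 -> legal
(0,2): no bracket -> illegal
(0,3): no bracket -> illegal
(1,1): flips 2 -> legal
(2,0): no bracket -> illegal
(2,1): flips 1 -> legal
(3,0): flips 2 -> legal
(4,1): flips 1 -> legal
(4,3): no bracket -> illegal
(5,0): no bracket -> illegal
(5,1): flips 1 -> legal
(5,2): no bracket -> illegal
(5,3): no bracket -> illegal

Answer: (0,1) (1,1) (2,1) (3,0) (4,1) (5,1)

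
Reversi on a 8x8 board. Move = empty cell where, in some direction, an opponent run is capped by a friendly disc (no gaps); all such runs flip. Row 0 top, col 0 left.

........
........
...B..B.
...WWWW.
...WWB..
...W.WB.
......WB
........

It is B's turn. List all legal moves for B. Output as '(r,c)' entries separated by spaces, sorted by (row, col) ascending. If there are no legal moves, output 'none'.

(2,2): no bracket -> illegal
(2,4): no bracket -> illegal
(2,5): flips 1 -> legal
(2,7): flips 1 -> legal
(3,2): no bracket -> illegal
(3,7): no bracket -> illegal
(4,2): flips 2 -> legal
(4,6): flips 1 -> legal
(4,7): no bracket -> illegal
(5,2): no bracket -> illegal
(5,4): flips 1 -> legal
(5,7): no bracket -> illegal
(6,2): flips 3 -> legal
(6,3): flips 3 -> legal
(6,4): no bracket -> illegal
(6,5): flips 2 -> legal
(7,5): no bracket -> illegal
(7,6): flips 1 -> legal
(7,7): no bracket -> illegal

Answer: (2,5) (2,7) (4,2) (4,6) (5,4) (6,2) (6,3) (6,5) (7,6)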